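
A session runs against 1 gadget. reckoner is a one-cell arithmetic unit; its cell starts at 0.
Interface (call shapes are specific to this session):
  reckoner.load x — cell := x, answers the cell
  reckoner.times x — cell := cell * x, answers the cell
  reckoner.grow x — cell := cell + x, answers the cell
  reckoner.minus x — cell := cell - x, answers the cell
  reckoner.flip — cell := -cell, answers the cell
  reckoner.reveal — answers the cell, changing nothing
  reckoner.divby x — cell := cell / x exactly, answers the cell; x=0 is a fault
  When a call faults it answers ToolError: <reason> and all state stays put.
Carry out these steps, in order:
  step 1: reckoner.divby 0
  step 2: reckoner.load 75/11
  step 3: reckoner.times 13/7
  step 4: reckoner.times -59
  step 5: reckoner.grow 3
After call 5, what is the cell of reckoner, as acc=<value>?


Next I call divby with x=0, and see ToolError: division by zero.
I try load with x=75/11, → 75/11.
Invoking times with x=13/7, giving 975/77.
I run times with x=-59, yielding -57525/77.
Calling grow with x=3, and see -57294/77.

Answer: acc=-57294/77


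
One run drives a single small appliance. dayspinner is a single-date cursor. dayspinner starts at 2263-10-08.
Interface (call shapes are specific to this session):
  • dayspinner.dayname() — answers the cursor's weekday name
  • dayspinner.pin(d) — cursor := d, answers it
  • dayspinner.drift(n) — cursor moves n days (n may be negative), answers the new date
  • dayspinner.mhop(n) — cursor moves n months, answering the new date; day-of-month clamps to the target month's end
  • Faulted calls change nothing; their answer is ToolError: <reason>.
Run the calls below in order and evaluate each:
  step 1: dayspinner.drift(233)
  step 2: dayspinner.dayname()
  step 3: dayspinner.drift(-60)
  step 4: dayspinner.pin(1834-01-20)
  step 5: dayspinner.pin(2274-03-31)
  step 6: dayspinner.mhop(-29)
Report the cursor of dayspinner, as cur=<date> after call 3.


Answer: cur=2264-03-29

Derivation:
Invoking drift using n=233, and get 2264-05-28.
Calling dayname, → Saturday.
Next I call drift using n=-60, and get 2264-03-29.
Calling pin using d=1834-01-20, and see 1834-01-20.
Then pin using d=2274-03-31, → 2274-03-31.
Now I run mhop using n=-29, and get 2271-10-31.


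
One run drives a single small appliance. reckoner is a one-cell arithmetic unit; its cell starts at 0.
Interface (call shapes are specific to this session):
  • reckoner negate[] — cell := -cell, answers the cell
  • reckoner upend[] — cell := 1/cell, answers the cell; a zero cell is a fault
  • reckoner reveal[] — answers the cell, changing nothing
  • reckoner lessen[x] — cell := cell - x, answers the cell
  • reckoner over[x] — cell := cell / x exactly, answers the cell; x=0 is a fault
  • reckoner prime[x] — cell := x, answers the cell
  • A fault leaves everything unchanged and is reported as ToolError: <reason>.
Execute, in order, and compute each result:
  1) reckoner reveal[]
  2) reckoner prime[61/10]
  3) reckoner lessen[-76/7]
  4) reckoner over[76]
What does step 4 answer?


Answer: 1187/5320

Derivation:
Step: reckoner reveal[]
Result: 0
Step: reckoner prime[x='61/10']
Result: 61/10
Step: reckoner lessen[x='-76/7']
Result: 1187/70
Step: reckoner over[x='76']
Result: 1187/5320


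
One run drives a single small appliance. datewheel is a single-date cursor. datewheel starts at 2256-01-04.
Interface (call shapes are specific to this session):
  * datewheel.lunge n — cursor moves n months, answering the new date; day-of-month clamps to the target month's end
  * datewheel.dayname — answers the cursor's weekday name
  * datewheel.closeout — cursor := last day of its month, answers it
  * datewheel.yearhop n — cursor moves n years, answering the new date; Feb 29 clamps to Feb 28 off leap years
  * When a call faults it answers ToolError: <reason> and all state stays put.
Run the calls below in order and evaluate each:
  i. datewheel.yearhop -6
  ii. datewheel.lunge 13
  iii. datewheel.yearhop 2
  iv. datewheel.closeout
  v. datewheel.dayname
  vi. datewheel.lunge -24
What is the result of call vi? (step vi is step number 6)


Answer: 2251-02-28

Derivation:
Using datewheel.yearhop(n: -6), and get 2250-01-04.
I try datewheel.lunge(n: 13), and observe 2251-02-04.
Now I run datewheel.yearhop(n: 2), giving 2253-02-04.
I try datewheel.closeout, which returns 2253-02-28.
Then datewheel.dayname, which returns Monday.
I run datewheel.lunge(n: -24), → 2251-02-28.


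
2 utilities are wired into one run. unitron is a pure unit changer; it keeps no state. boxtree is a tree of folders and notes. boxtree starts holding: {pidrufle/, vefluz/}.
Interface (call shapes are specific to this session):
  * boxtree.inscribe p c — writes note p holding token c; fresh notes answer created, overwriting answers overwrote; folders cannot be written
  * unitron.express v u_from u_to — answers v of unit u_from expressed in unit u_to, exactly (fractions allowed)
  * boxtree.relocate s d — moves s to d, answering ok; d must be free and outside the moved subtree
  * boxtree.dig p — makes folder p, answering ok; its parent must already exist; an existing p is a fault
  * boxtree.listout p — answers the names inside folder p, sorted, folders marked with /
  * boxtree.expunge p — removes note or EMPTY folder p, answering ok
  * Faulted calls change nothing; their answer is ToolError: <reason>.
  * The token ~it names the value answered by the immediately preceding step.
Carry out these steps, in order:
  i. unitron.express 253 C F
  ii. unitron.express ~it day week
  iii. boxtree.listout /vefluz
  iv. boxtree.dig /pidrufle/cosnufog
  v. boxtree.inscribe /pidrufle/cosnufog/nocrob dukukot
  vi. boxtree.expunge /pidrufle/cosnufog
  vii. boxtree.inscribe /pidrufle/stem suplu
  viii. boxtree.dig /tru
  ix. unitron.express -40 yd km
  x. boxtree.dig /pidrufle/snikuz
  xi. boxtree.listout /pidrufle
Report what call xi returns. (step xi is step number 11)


Answer: [cosnufog/, snikuz/, stem]

Derivation:
! express(v=253, u_from=C, u_to=F) : 2437/5
! express(v=~it, u_from=day, u_to=week) : 2437/35
! listout(p=/vefluz) : []
! dig(p=/pidrufle/cosnufog) : ok
! inscribe(p=/pidrufle/cosnufog/nocrob, c=dukukot) : created
! expunge(p=/pidrufle/cosnufog) : ToolError: not empty
! inscribe(p=/pidrufle/stem, c=suplu) : created
! dig(p=/tru) : ok
! express(v=-40, u_from=yd, u_to=km) : -1143/31250
! dig(p=/pidrufle/snikuz) : ok
! listout(p=/pidrufle) : [cosnufog/, snikuz/, stem]


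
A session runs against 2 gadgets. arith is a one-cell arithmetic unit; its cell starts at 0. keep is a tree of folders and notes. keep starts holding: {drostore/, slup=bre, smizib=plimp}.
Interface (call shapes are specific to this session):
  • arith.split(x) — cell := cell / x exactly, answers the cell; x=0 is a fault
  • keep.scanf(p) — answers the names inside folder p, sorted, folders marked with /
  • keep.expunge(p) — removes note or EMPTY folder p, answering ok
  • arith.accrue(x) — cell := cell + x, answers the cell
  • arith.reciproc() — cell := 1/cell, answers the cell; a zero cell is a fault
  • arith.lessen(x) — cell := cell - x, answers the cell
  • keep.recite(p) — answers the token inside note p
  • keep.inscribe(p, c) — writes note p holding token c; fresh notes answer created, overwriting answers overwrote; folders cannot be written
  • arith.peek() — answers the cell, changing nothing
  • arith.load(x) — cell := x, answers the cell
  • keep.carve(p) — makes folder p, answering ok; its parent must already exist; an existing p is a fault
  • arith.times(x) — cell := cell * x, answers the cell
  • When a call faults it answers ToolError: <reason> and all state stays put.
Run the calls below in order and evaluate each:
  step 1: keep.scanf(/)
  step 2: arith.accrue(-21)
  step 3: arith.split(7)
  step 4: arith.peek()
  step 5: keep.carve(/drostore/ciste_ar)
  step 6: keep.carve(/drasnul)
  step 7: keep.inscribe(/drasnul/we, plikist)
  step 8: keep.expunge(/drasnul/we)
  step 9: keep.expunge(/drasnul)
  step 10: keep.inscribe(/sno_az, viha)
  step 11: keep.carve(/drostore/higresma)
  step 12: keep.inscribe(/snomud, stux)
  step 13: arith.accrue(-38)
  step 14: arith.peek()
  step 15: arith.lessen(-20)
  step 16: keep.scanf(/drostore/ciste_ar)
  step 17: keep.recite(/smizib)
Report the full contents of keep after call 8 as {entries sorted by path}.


Using keep.scanf(p='/'), and see [drostore/, slup, smizib].
I use arith.accrue(x='-21'), which returns -21.
Using arith.split(x='7'), giving -3.
Now I run arith.peek(), and get -3.
Calling keep.carve(p='/drostore/ciste_ar'), and see ok.
Next I call keep.carve(p='/drasnul'), giving ok.
I invoke keep.inscribe(p='/drasnul/we', c='plikist'), — result: created.
I call keep.expunge(p='/drasnul/we'), and see ok.
Invoking keep.expunge(p='/drasnul'): ok.
Calling keep.inscribe(p='/sno_az', c='viha'): created.
I run keep.carve(p='/drostore/higresma'), — result: ok.
I use keep.inscribe(p='/snomud', c='stux'), → created.
Calling arith.accrue(x='-38'), — result: -41.
Calling arith.peek(), yielding -41.
Then arith.lessen(x='-20'), → -21.
Then keep.scanf(p='/drostore/ciste_ar'), — result: [].
Using keep.recite(p='/smizib'), giving plimp.

Answer: {drasnul/, drostore/, drostore/ciste_ar/, slup=bre, smizib=plimp}


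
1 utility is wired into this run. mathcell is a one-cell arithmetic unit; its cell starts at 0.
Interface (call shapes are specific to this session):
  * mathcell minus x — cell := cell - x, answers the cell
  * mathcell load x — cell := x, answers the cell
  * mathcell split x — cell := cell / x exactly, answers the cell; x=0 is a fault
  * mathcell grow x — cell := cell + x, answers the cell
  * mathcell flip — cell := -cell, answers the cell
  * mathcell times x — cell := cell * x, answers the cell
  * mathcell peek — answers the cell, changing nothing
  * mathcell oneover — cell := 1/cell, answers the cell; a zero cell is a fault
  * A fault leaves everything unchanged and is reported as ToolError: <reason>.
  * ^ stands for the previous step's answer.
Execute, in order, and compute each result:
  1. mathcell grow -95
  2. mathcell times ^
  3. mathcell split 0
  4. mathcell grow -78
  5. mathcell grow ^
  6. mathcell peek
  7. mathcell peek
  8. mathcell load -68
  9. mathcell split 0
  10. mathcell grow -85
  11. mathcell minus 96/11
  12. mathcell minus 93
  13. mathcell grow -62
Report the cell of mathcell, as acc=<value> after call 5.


! 1. mathcell grow(-95) -> -95
! 2. mathcell times(^) -> 9025
! 3. mathcell split(0) -> ToolError: division by zero
! 4. mathcell grow(-78) -> 8947
! 5. mathcell grow(^) -> 17894
! 6. mathcell peek() -> 17894
! 7. mathcell peek() -> 17894
! 8. mathcell load(-68) -> -68
! 9. mathcell split(0) -> ToolError: division by zero
! 10. mathcell grow(-85) -> -153
! 11. mathcell minus(96/11) -> -1779/11
! 12. mathcell minus(93) -> -2802/11
! 13. mathcell grow(-62) -> -3484/11

Answer: acc=17894


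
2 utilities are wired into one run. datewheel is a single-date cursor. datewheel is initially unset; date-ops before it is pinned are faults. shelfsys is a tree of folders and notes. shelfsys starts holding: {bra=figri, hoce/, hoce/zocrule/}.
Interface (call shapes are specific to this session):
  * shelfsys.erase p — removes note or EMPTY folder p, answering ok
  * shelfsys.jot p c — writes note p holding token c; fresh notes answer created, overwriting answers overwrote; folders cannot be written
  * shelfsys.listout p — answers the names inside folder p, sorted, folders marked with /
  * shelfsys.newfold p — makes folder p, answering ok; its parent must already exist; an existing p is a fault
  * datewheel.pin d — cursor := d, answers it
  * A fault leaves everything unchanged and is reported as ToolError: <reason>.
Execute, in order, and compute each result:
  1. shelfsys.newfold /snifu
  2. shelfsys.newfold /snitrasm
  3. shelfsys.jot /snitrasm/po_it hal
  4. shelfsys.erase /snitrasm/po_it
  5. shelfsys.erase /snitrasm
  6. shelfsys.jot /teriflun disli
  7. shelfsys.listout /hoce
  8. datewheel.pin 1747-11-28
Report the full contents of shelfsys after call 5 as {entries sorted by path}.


Answer: {bra=figri, hoce/, hoce/zocrule/, snifu/}

Derivation:
I try shelfsys.newfold passing /snifu: ok.
Invoking shelfsys.newfold passing /snitrasm, → ok.
I invoke shelfsys.jot passing /snitrasm/po_it, hal, → created.
Invoking shelfsys.erase passing /snitrasm/po_it: ok.
Next I call shelfsys.erase passing /snitrasm, and get ok.
I call shelfsys.jot passing /teriflun, disli, yielding created.
Using shelfsys.listout passing /hoce: [zocrule/].
Calling datewheel.pin passing 1747-11-28, → 1747-11-28.


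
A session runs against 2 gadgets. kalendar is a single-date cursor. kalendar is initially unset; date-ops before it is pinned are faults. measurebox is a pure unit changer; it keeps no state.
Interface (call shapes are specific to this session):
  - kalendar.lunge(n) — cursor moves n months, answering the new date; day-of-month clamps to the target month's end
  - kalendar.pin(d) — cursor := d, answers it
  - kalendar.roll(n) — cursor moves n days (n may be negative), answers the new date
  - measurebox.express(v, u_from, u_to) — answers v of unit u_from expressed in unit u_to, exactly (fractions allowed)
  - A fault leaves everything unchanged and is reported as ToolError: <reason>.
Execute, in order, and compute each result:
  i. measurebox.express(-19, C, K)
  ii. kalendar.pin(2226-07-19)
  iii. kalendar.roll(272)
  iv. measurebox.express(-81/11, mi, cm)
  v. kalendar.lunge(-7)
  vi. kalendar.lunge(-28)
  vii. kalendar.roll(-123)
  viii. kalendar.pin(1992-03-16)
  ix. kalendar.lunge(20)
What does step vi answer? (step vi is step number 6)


Answer: 2224-05-17

Derivation:
Step: measurebox.express[v: -19; u_from: C; u_to: K]
Result: 5083/20
Step: kalendar.pin[d: 2226-07-19]
Result: 2226-07-19
Step: kalendar.roll[n: 272]
Result: 2227-04-17
Step: measurebox.express[v: -81/11; u_from: mi; u_to: cm]
Result: -5925312/5
Step: kalendar.lunge[n: -7]
Result: 2226-09-17
Step: kalendar.lunge[n: -28]
Result: 2224-05-17
Step: kalendar.roll[n: -123]
Result: 2224-01-15
Step: kalendar.pin[d: 1992-03-16]
Result: 1992-03-16
Step: kalendar.lunge[n: 20]
Result: 1993-11-16


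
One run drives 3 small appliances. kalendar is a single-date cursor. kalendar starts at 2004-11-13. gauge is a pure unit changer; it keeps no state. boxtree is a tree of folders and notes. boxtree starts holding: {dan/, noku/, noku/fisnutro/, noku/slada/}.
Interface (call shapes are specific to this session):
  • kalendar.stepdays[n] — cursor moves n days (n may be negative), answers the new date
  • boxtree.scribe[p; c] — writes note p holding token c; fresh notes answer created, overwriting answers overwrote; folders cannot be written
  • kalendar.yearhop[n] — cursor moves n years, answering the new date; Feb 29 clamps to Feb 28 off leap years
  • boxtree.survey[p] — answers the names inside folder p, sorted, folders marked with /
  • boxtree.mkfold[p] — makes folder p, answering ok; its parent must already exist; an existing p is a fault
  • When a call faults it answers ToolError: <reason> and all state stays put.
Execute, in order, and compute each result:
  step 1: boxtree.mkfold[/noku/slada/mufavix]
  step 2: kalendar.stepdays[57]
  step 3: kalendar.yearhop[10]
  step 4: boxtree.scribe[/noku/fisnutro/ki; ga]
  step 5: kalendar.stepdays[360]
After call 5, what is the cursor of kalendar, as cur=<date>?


Answer: cur=2016-01-04

Derivation:
Act: mkfold[p='/noku/slada/mufavix']
Obs: ok
Act: stepdays[n='57']
Obs: 2005-01-09
Act: yearhop[n='10']
Obs: 2015-01-09
Act: scribe[p='/noku/fisnutro/ki'; c='ga']
Obs: created
Act: stepdays[n='360']
Obs: 2016-01-04


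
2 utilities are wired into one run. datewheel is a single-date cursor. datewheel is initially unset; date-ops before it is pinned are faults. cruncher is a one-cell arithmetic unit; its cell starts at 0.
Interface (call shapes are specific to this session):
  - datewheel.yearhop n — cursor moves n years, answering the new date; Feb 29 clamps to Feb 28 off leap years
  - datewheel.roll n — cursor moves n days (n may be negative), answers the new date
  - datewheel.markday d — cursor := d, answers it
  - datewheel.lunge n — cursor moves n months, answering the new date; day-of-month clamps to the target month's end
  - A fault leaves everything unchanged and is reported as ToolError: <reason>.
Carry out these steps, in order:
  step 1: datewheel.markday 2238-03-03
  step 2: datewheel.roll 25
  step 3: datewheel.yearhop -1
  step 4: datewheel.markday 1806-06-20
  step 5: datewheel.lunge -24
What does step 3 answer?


Answer: 2237-03-28

Derivation:
~$ datewheel.markday d: 2238-03-03
  2238-03-03
~$ datewheel.roll n: 25
  2238-03-28
~$ datewheel.yearhop n: -1
  2237-03-28
~$ datewheel.markday d: 1806-06-20
  1806-06-20
~$ datewheel.lunge n: -24
  1804-06-20


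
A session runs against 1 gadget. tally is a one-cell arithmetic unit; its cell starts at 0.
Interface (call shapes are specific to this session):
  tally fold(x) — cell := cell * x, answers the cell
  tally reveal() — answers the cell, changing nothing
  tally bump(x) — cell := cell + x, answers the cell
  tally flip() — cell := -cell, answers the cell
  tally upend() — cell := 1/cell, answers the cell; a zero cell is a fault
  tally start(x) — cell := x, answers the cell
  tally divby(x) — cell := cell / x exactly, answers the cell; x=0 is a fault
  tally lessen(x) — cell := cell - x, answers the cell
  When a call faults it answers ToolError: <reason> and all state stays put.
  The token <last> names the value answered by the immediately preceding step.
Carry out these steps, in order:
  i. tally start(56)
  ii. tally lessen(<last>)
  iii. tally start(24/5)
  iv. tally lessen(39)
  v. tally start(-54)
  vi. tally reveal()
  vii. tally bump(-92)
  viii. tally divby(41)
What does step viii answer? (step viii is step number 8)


Do: tally start[56]
See: 56
Do: tally lessen[<last>]
See: 0
Do: tally start[24/5]
See: 24/5
Do: tally lessen[39]
See: -171/5
Do: tally start[-54]
See: -54
Do: tally reveal[]
See: -54
Do: tally bump[-92]
See: -146
Do: tally divby[41]
See: -146/41

Answer: -146/41


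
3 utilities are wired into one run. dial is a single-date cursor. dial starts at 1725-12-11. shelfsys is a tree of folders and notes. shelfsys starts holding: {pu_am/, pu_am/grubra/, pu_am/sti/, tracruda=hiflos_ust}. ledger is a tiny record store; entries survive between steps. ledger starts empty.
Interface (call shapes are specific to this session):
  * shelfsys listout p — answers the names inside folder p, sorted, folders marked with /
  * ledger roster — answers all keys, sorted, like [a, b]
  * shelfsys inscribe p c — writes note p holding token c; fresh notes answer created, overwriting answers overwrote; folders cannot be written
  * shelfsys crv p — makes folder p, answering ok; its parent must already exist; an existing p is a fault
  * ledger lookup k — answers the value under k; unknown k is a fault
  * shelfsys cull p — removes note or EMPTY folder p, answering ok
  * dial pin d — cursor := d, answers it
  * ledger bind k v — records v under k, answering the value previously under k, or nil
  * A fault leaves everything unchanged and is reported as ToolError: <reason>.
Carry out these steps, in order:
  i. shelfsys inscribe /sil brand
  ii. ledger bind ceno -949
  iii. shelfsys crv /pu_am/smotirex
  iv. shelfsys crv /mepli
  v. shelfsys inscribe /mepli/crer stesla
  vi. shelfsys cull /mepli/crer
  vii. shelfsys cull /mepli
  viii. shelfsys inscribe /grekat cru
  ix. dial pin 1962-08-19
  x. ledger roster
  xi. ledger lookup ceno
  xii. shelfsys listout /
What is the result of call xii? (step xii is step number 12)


Answer: [grekat, pu_am/, sil, tracruda]

Derivation:
==> shelfsys inscribe(p→/sil, c→brand)
<== created
==> ledger bind(k→ceno, v→-949)
<== nil
==> shelfsys crv(p→/pu_am/smotirex)
<== ok
==> shelfsys crv(p→/mepli)
<== ok
==> shelfsys inscribe(p→/mepli/crer, c→stesla)
<== created
==> shelfsys cull(p→/mepli/crer)
<== ok
==> shelfsys cull(p→/mepli)
<== ok
==> shelfsys inscribe(p→/grekat, c→cru)
<== created
==> dial pin(d→1962-08-19)
<== 1962-08-19
==> ledger roster()
<== [ceno]
==> ledger lookup(k→ceno)
<== -949
==> shelfsys listout(p→/)
<== [grekat, pu_am/, sil, tracruda]


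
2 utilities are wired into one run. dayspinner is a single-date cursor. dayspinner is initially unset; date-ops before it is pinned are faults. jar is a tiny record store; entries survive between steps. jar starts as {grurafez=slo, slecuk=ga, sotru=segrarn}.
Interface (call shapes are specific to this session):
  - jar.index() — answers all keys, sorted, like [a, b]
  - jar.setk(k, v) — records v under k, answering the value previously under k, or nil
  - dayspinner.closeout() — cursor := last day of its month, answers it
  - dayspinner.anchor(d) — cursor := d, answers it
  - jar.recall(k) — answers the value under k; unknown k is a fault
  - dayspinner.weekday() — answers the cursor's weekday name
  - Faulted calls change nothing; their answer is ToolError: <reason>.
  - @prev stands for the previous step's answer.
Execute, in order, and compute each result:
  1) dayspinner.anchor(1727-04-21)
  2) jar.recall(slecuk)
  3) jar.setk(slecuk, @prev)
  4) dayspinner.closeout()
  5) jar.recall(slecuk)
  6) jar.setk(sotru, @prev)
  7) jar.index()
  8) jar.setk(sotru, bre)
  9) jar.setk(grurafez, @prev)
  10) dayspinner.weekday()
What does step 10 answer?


Answer: Wednesday

Derivation:
I invoke dayspinner.anchor using 1727-04-21, and observe 1727-04-21.
Now I run jar.recall using slecuk, which returns ga.
I use jar.setk using slecuk, @prev, yielding ga.
Now I run dayspinner.closeout, giving 1727-04-30.
Now I run jar.recall using slecuk, and get ga.
I use jar.setk using sotru, @prev, — result: segrarn.
I invoke jar.index, and get [grurafez, slecuk, sotru].
I run jar.setk using sotru, bre: ga.
Then jar.setk using grurafez, @prev, and get slo.
Invoking dayspinner.weekday, — result: Wednesday.


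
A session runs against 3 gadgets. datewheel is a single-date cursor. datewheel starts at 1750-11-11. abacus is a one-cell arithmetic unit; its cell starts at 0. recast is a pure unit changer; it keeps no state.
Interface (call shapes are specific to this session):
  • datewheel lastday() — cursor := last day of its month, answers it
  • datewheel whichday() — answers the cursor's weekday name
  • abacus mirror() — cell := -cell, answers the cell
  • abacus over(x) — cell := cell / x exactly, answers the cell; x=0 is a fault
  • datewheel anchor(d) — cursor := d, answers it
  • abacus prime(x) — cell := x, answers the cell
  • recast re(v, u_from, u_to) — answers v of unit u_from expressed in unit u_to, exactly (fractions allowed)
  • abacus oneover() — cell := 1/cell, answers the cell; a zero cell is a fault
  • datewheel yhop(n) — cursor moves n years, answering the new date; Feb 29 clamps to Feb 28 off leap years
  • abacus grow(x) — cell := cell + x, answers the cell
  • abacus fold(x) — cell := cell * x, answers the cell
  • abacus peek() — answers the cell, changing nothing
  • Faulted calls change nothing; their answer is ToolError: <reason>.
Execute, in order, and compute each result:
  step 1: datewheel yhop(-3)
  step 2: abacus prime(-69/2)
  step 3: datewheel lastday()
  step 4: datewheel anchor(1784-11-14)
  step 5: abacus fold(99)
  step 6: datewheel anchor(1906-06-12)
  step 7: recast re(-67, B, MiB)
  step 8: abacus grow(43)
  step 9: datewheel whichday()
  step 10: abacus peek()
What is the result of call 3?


I try datewheel yhop on n: -3, — result: 1747-11-11.
Using abacus prime on x: -69/2, — result: -69/2.
Then datewheel lastday: 1747-11-30.
I try datewheel anchor on d: 1784-11-14, which returns 1784-11-14.
Invoking abacus fold on x: 99, and see -6831/2.
Using datewheel anchor on d: 1906-06-12, and see 1906-06-12.
Then recast re on v: -67, u_from: B, u_to: MiB, → -67/1048576.
I call abacus grow on x: 43, which returns -6745/2.
Invoking datewheel whichday, yielding Tuesday.
I run abacus peek, → -6745/2.

Answer: 1747-11-30


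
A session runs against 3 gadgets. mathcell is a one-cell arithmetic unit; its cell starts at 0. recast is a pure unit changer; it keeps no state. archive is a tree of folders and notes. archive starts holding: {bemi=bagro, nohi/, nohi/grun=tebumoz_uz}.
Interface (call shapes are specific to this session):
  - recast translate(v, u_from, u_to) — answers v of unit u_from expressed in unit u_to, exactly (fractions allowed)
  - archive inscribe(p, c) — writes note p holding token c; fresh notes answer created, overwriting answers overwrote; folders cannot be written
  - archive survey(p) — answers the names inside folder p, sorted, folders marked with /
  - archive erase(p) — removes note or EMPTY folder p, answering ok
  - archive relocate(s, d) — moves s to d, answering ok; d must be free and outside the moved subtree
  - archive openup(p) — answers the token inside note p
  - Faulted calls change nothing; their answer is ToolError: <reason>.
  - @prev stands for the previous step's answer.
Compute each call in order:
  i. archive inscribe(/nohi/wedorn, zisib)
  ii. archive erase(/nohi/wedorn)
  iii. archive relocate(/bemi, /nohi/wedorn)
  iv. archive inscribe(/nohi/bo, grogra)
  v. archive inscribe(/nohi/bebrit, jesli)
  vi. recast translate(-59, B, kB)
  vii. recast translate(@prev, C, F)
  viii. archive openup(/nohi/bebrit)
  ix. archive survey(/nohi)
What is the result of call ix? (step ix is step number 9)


Answer: [bebrit, bo, grun, wedorn]

Derivation:
Do: archive inscribe[p: /nohi/wedorn; c: zisib]
See: created
Do: archive erase[p: /nohi/wedorn]
See: ok
Do: archive relocate[s: /bemi; d: /nohi/wedorn]
See: ok
Do: archive inscribe[p: /nohi/bo; c: grogra]
See: created
Do: archive inscribe[p: /nohi/bebrit; c: jesli]
See: created
Do: recast translate[v: -59; u_from: B; u_to: kB]
See: -59/1000
Do: recast translate[v: @prev; u_from: C; u_to: F]
See: 159469/5000
Do: archive openup[p: /nohi/bebrit]
See: jesli
Do: archive survey[p: /nohi]
See: [bebrit, bo, grun, wedorn]


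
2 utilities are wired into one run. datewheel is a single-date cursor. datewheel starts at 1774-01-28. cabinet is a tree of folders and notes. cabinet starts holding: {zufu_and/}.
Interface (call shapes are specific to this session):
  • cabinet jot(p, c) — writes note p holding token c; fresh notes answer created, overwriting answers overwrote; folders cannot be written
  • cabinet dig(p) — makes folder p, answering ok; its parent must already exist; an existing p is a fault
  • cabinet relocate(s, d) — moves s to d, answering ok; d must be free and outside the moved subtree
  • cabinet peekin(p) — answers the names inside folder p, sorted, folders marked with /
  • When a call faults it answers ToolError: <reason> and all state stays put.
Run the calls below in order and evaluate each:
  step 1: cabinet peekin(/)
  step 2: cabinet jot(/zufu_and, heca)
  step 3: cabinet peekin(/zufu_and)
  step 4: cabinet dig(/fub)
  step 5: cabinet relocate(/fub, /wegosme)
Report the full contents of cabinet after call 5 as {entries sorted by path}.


Answer: {wegosme/, zufu_and/}

Derivation:
CALL cabinet peekin[p=/]
RET  [zufu_and/]
CALL cabinet jot[p=/zufu_and; c=heca]
RET  ToolError: is a directory
CALL cabinet peekin[p=/zufu_and]
RET  []
CALL cabinet dig[p=/fub]
RET  ok
CALL cabinet relocate[s=/fub; d=/wegosme]
RET  ok


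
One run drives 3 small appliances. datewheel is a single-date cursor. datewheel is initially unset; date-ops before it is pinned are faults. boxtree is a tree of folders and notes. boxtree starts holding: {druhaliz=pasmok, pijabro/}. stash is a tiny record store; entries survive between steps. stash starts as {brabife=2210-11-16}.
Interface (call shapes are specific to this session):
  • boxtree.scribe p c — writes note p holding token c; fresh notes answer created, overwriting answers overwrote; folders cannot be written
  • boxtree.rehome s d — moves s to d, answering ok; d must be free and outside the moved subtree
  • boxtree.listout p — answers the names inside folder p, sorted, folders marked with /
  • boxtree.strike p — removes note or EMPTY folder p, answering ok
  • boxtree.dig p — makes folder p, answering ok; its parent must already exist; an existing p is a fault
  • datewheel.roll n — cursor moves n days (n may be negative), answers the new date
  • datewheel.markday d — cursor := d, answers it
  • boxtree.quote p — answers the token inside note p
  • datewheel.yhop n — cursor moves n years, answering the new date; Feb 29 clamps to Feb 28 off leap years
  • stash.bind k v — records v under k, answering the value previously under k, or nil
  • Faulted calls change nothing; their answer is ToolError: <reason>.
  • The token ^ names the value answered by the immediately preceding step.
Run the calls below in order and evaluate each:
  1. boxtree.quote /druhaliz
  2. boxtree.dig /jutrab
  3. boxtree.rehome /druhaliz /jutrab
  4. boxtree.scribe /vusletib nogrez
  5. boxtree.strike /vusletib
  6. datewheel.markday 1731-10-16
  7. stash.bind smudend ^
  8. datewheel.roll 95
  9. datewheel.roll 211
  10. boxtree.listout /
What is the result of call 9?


;; 1. boxtree.quote(/druhaliz) -> pasmok
;; 2. boxtree.dig(/jutrab) -> ok
;; 3. boxtree.rehome(/druhaliz, /jutrab) -> ToolError: exists
;; 4. boxtree.scribe(/vusletib, nogrez) -> created
;; 5. boxtree.strike(/vusletib) -> ok
;; 6. datewheel.markday(1731-10-16) -> 1731-10-16
;; 7. stash.bind(smudend, ^) -> nil
;; 8. datewheel.roll(95) -> 1732-01-19
;; 9. datewheel.roll(211) -> 1732-08-17
;; 10. boxtree.listout(/) -> [druhaliz, jutrab/, pijabro/]

Answer: 1732-08-17


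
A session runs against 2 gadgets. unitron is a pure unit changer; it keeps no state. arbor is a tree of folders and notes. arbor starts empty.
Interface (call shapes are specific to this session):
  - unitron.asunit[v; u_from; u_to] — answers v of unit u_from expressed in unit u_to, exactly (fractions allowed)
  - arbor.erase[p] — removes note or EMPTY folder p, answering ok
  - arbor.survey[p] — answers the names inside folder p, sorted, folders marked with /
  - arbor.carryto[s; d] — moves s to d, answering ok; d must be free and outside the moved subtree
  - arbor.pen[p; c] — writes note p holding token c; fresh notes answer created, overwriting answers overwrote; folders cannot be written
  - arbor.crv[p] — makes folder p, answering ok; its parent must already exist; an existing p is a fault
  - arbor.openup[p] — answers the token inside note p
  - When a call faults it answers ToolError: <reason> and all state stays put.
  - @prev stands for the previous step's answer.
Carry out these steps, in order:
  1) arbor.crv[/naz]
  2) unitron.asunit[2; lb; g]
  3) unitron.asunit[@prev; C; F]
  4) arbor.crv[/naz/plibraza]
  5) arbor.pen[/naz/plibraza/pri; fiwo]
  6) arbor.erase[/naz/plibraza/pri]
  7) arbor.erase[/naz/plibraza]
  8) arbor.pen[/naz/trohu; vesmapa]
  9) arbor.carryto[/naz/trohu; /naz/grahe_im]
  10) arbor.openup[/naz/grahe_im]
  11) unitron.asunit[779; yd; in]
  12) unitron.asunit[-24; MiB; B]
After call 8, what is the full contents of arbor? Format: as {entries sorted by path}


% arbor.crv p=/naz
:: ok
% unitron.asunit v=2 u_from=lb u_to=g
:: 45359237/50000
% unitron.asunit v=@prev u_from=C u_to=F
:: 416233133/250000
% arbor.crv p=/naz/plibraza
:: ok
% arbor.pen p=/naz/plibraza/pri c=fiwo
:: created
% arbor.erase p=/naz/plibraza/pri
:: ok
% arbor.erase p=/naz/plibraza
:: ok
% arbor.pen p=/naz/trohu c=vesmapa
:: created
% arbor.carryto s=/naz/trohu d=/naz/grahe_im
:: ok
% arbor.openup p=/naz/grahe_im
:: vesmapa
% unitron.asunit v=779 u_from=yd u_to=in
:: 28044
% unitron.asunit v=-24 u_from=MiB u_to=B
:: -25165824

Answer: {naz/, naz/trohu=vesmapa}


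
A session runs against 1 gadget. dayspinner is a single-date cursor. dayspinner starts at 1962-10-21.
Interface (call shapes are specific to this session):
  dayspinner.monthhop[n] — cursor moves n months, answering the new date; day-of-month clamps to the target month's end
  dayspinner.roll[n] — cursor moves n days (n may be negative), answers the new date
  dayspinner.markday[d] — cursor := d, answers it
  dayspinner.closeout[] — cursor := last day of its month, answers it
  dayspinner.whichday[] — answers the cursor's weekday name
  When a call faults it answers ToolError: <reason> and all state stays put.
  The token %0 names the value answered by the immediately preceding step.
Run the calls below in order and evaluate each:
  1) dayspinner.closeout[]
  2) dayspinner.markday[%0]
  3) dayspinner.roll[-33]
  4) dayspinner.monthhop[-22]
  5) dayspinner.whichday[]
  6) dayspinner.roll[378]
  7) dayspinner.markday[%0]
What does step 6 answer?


Answer: 1961-12-11

Derivation:
I run closeout(), giving 1962-10-31.
Calling markday passing d: %0, → 1962-10-31.
I run roll passing n: -33, giving 1962-09-28.
Invoking monthhop passing n: -22, → 1960-11-28.
I try whichday(), giving Monday.
Using roll passing n: 378, → 1961-12-11.
Calling markday passing d: %0, yielding 1961-12-11.


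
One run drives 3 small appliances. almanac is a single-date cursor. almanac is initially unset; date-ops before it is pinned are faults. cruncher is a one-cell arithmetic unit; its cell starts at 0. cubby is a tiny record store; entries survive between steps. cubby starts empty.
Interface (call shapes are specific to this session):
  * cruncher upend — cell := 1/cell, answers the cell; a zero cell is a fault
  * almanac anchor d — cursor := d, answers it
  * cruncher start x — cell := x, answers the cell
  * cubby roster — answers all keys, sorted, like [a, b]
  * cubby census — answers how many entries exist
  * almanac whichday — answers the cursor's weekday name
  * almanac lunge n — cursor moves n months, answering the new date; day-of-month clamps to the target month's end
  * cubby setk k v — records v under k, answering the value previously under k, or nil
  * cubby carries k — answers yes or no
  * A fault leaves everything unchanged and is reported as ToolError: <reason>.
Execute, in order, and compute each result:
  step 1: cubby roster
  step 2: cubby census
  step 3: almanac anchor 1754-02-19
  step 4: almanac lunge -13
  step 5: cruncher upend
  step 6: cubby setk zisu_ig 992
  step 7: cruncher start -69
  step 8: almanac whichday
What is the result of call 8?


Answer: Friday

Derivation:
Do: cubby roster[]
See: []
Do: cubby census[]
See: 0
Do: almanac anchor[1754-02-19]
See: 1754-02-19
Do: almanac lunge[-13]
See: 1753-01-19
Do: cruncher upend[]
See: ToolError: reciprocal of zero
Do: cubby setk[zisu_ig; 992]
See: nil
Do: cruncher start[-69]
See: -69
Do: almanac whichday[]
See: Friday


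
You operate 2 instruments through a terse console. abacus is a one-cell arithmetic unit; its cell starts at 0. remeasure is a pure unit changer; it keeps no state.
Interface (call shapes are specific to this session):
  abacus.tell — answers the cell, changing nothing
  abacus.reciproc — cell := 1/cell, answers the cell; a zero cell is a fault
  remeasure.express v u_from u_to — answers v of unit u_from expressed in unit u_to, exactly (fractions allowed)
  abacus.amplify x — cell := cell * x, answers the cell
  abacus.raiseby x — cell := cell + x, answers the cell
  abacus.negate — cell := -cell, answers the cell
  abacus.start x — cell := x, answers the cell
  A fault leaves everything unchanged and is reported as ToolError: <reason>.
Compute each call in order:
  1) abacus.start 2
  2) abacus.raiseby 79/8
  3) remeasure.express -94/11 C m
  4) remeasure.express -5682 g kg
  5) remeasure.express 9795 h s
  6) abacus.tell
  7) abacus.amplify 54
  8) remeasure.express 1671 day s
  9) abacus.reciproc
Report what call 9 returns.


Answer: 4/2565

Derivation:
Act: abacus.start[x→2]
Obs: 2
Act: abacus.raiseby[x→79/8]
Obs: 95/8
Act: remeasure.express[v→-94/11; u_from→C; u_to→m]
Obs: ToolError: incompatible units
Act: remeasure.express[v→-5682; u_from→g; u_to→kg]
Obs: -2841/500
Act: remeasure.express[v→9795; u_from→h; u_to→s]
Obs: 35262000
Act: abacus.tell[]
Obs: 95/8
Act: abacus.amplify[x→54]
Obs: 2565/4
Act: remeasure.express[v→1671; u_from→day; u_to→s]
Obs: 144374400
Act: abacus.reciproc[]
Obs: 4/2565


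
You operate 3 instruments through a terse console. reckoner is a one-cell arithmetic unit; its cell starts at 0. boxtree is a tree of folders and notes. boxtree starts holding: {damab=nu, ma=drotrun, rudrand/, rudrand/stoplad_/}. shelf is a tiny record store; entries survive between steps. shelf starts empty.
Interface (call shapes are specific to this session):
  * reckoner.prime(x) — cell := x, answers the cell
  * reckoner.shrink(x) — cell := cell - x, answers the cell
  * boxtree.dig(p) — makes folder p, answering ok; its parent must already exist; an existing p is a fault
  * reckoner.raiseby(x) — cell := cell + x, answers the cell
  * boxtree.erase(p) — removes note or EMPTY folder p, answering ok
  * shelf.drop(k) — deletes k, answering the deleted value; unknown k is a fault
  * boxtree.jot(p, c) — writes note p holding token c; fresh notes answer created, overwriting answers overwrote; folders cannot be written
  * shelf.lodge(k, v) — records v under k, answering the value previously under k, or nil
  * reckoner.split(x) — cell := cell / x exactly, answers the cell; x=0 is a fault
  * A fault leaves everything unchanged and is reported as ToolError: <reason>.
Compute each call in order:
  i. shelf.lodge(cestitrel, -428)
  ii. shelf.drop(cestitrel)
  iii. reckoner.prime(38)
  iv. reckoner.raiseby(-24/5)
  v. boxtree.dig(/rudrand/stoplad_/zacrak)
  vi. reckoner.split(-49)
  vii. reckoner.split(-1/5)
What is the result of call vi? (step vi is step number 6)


% lodge k→cestitrel v→-428
  nil
% drop k→cestitrel
  -428
% prime x→38
  38
% raiseby x→-24/5
  166/5
% dig p→/rudrand/stoplad_/zacrak
  ok
% split x→-49
  -166/245
% split x→-1/5
  166/49

Answer: -166/245


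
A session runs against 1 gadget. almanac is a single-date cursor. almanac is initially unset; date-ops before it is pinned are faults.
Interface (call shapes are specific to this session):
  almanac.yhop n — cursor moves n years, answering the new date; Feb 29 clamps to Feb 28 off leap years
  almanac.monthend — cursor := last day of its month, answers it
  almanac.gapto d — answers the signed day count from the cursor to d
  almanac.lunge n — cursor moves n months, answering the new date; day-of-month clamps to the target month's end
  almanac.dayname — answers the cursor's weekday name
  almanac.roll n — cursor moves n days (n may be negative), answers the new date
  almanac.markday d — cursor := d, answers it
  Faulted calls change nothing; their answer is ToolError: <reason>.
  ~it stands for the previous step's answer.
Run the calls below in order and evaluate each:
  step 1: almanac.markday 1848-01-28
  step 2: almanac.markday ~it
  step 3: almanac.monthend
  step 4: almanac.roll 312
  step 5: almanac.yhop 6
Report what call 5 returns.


Answer: 1854-12-08

Derivation:
~$ markday d=1848-01-28
:: 1848-01-28
~$ markday d=~it
:: 1848-01-28
~$ monthend
:: 1848-01-31
~$ roll n=312
:: 1848-12-08
~$ yhop n=6
:: 1854-12-08


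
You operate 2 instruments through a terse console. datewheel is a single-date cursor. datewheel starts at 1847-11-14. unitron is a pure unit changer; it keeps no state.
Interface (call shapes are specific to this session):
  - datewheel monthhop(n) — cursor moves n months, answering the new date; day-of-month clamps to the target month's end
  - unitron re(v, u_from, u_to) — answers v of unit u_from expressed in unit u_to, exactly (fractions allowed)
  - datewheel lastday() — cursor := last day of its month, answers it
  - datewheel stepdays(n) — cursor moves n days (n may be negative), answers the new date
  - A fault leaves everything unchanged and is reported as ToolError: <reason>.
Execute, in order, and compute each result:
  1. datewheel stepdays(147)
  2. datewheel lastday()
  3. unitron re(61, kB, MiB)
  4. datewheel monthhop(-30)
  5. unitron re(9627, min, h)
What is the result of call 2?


I call datewheel stepdays with n→147, → 1848-04-09.
Next I call datewheel lastday(), and see 1848-04-30.
Then unitron re with v→61, u_from→kB, u_to→MiB, and get 7625/131072.
I call datewheel monthhop with n→-30: 1845-10-30.
Now I run unitron re with v→9627, u_from→min, u_to→h, → 3209/20.

Answer: 1848-04-30
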